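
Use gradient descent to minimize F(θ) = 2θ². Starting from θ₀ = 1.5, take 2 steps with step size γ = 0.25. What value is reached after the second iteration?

0

F′(θ) = 4θ
θ₁ = 1.5 − 0.25·6 = 0
θ₂ = 0 − 0.25·0 = 0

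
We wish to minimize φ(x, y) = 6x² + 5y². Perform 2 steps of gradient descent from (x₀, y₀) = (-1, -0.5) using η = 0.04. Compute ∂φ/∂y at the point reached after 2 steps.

-1.8

∇φ = (12x, 10y)
(x₁, y₁) = (-1, -0.5) − 0.04·(-12, -5) = (-0.52, -0.3)
(x₂, y₂) = (-0.52, -0.3) − 0.04·(-6.24, -3) = (-0.2704, -0.18)
∂φ/∂y at (-0.2704, -0.18) = -1.8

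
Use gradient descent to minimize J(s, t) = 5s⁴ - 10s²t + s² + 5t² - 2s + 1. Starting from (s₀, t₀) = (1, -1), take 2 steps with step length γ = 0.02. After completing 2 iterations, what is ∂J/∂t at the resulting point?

-5.0468864

∇J = (20s³ - 20st + 2s - 2, -10s² + 10t)
(s₁, t₁) = (1, -1) − 0.02·(40, -20) = (0.2, -0.6)
(s₂, t₂) = (0.2, -0.6) − 0.02·(0.96, -6.4) = (0.1808, -0.472)
∂J/∂t at (0.1808, -0.472) = -5.0468864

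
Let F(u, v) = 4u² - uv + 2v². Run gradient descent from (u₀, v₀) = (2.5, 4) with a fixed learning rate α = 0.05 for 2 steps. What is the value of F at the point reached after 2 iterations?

17.44255

∇F = (8u - v, -u + 4v)
(u₁, v₁) = (2.5, 4) − 0.05·(16, 13.5) = (1.7, 3.325)
(u₂, v₂) = (1.7, 3.325) − 0.05·(10.275, 11.6) = (1.18625, 2.745)
F(1.18625, 2.745) = 17.44255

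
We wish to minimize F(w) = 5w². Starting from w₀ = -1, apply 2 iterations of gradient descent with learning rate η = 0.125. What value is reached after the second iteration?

-0.0625

F′(w) = 10w
Step 1: F′(-1) = -10; w₁ = -1 − 0.125·(-10) = 0.25
Step 2: F′(0.25) = 2.5; w₂ = 0.25 − 0.125·2.5 = -0.0625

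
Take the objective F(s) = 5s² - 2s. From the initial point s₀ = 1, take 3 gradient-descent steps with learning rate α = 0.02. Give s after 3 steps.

F′(s) = 10s - 2
s₁ = 1 − 0.02·8 = 0.84
s₂ = 0.84 − 0.02·6.4 = 0.712
s₃ = 0.712 − 0.02·5.12 = 0.6096

0.6096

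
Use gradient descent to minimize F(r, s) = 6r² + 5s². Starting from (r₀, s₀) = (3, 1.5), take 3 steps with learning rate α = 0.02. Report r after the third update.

∇F = (12r, 10s)
Step 1: at (3, 1.5), ∇F = (36, 15) → (3, 1.5) − 0.02·(36, 15) = (2.28, 1.2)
Step 2: at (2.28, 1.2), ∇F = (27.36, 12) → (2.28, 1.2) − 0.02·(27.36, 12) = (1.7328, 0.96)
Step 3: at (1.7328, 0.96), ∇F = (20.7936, 9.6) → (1.7328, 0.96) − 0.02·(20.7936, 9.6) = (1.316928, 0.768)
r = 1.316928

1.316928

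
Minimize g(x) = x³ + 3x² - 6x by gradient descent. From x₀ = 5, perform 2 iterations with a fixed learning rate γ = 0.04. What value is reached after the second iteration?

g′(x) = 3x² + 6x - 6
x₁ = 5 − 0.04·99 = 1.04
x₂ = 1.04 − 0.04·3.4848 = 0.900608

0.900608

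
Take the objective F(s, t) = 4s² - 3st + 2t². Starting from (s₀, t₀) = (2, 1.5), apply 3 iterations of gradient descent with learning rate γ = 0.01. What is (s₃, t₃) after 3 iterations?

(1.6817605, 1.490064)

∇F = (8s - 3t, -3s + 4t)
Step 1: at (2, 1.5), ∇F = (11.5, 0) → (2, 1.5) − 0.01·(11.5, 0) = (1.885, 1.5)
Step 2: at (1.885, 1.5), ∇F = (10.58, 0.345) → (1.885, 1.5) − 0.01·(10.58, 0.345) = (1.7792, 1.49655)
Step 3: at (1.7792, 1.49655), ∇F = (9.74395, 0.6486) → (1.7792, 1.49655) − 0.01·(9.74395, 0.6486) = (1.6817605, 1.490064)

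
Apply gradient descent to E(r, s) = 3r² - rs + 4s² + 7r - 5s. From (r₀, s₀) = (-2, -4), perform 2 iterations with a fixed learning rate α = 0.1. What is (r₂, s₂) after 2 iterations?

∇E = (6r - s + 7, -r + 8s - 5)
(r₁, s₁) = (-2, -4) − 0.1·(-1, -35) = (-1.9, -0.5)
(r₂, s₂) = (-1.9, -0.5) − 0.1·(-3.9, -7.1) = (-1.51, 0.21)

(-1.51, 0.21)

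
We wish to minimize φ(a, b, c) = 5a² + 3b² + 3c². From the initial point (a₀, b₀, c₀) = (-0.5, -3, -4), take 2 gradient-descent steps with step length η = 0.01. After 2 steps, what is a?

-0.405

∇φ = (10a, 6b, 6c)
Step 1: at (-0.5, -3, -4), ∇φ = (-5, -18, -24) → (-0.5, -3, -4) − 0.01·(-5, -18, -24) = (-0.45, -2.82, -3.76)
Step 2: at (-0.45, -2.82, -3.76), ∇φ = (-4.5, -16.92, -22.56) → (-0.45, -2.82, -3.76) − 0.01·(-4.5, -16.92, -22.56) = (-0.405, -2.6508, -3.5344)
a = -0.405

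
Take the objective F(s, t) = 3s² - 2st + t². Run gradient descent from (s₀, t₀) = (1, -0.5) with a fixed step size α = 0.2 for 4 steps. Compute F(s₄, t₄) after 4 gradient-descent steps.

∇F = (6s - 2t, -2s + 2t)
(s₁, t₁) = (1, -0.5) − 0.2·(7, -3) = (-0.4, 0.1)
(s₂, t₂) = (-0.4, 0.1) − 0.2·(-2.6, 1) = (0.12, -0.1)
(s₃, t₃) = (0.12, -0.1) − 0.2·(0.92, -0.44) = (-0.064, -0.012)
(s₄, t₄) = (-0.064, -0.012) − 0.2·(-0.36, 0.104) = (0.008, -0.0328)
F(0.008, -0.0328) = 0.00179264

0.00179264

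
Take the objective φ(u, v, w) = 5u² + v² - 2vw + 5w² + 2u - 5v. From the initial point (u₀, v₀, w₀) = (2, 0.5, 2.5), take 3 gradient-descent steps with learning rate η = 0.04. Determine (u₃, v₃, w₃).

(0.2752, 1.304672, 0.684832)

∇φ = (10u + 2, 2v - 2w - 5, -2v + 10w)
(u₁, v₁, w₁) = (2, 0.5, 2.5) − 0.04·(22, -9, 24) = (1.12, 0.86, 1.54)
(u₂, v₂, w₂) = (1.12, 0.86, 1.54) − 0.04·(13.2, -6.36, 13.68) = (0.592, 1.1144, 0.9928)
(u₃, v₃, w₃) = (0.592, 1.1144, 0.9928) − 0.04·(7.92, -4.7568, 7.6992) = (0.2752, 1.304672, 0.684832)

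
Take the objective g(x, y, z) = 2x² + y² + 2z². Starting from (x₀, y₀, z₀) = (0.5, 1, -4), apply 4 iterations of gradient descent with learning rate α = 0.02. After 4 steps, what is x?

∇g = (4x, 2y, 4z)
(x₁, y₁, z₁) = (0.5, 1, -4) − 0.02·(2, 2, -16) = (0.46, 0.96, -3.68)
(x₂, y₂, z₂) = (0.46, 0.96, -3.68) − 0.02·(1.84, 1.92, -14.72) = (0.4232, 0.9216, -3.3856)
(x₃, y₃, z₃) = (0.4232, 0.9216, -3.3856) − 0.02·(1.6928, 1.8432, -13.5424) = (0.389344, 0.884736, -3.114752)
(x₄, y₄, z₄) = (0.389344, 0.884736, -3.114752) − 0.02·(1.557376, 1.769472, -12.459008) = (0.35819648, 0.84934656, -2.86557184)
x = 0.35819648

0.35819648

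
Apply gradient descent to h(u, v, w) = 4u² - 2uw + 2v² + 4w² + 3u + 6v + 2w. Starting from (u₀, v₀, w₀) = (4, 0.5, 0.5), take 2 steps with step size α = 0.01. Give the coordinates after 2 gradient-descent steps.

(3.3476, 0.3432, 0.5316)

∇h = (8u - 2w + 3, 4v + 6, -2u + 8w + 2)
Step 1: at (4, 0.5, 0.5), ∇h = (34, 8, -2) → (4, 0.5, 0.5) − 0.01·(34, 8, -2) = (3.66, 0.42, 0.52)
Step 2: at (3.66, 0.42, 0.52), ∇h = (31.24, 7.68, -1.16) → (3.66, 0.42, 0.52) − 0.01·(31.24, 7.68, -1.16) = (3.3476, 0.3432, 0.5316)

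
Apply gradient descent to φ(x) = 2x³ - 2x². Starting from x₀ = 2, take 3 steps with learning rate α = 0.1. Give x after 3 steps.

φ′(x) = 6x² - 4x
x₁ = 2 − 0.1·16 = 0.4
x₂ = 0.4 − 0.1·(-0.64) = 0.464
x₃ = 0.464 − 0.1·(-0.564224) = 0.5204224

0.5204224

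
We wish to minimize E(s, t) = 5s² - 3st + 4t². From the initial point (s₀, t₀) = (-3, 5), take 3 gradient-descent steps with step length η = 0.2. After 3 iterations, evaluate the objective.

1507.857408

∇E = (10s - 3t, -3s + 8t)
Step 1: at (-3, 5), ∇E = (-45, 49) → (-3, 5) − 0.2·(-45, 49) = (6, -4.8)
Step 2: at (6, -4.8), ∇E = (74.4, -56.4) → (6, -4.8) − 0.2·(74.4, -56.4) = (-8.88, 6.48)
Step 3: at (-8.88, 6.48), ∇E = (-108.24, 78.48) → (-8.88, 6.48) − 0.2·(-108.24, 78.48) = (12.768, -9.216)
E(12.768, -9.216) = 1507.857408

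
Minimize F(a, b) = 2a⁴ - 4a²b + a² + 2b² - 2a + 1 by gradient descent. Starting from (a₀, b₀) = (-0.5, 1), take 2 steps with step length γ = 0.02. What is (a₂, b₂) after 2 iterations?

∇F = (8a³ - 8ab + 2a - 2, -4a² + 4b)
(a₁, b₁) = (-0.5, 1) − 0.02·(0, 3) = (-0.5, 0.94)
(a₂, b₂) = (-0.5, 0.94) − 0.02·(-0.24, 2.76) = (-0.4952, 0.8848)

(-0.4952, 0.8848)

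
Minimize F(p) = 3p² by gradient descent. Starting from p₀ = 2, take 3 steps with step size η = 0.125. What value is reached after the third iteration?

F′(p) = 6p
p₁ = 2 − 0.125·12 = 0.5
p₂ = 0.5 − 0.125·3 = 0.125
p₃ = 0.125 − 0.125·0.75 = 0.03125

0.03125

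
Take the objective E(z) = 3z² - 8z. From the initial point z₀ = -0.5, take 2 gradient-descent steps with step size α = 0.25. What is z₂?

E′(z) = 6z - 8
Step 1: E′(-0.5) = -11; z₁ = -0.5 − 0.25·(-11) = 2.25
Step 2: E′(2.25) = 5.5; z₂ = 2.25 − 0.25·5.5 = 0.875

0.875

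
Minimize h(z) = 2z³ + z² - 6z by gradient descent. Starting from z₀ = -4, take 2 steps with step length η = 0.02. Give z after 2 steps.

-9.111552

h′(z) = 6z² + 2z - 6
z₁ = -4 − 0.02·82 = -5.64
z₂ = -5.64 − 0.02·173.5776 = -9.111552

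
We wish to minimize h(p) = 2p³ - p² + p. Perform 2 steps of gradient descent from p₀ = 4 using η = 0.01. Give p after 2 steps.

h′(p) = 6p² - 2p + 1
Step 1: h′(4) = 89; p₁ = 4 − 0.01·89 = 3.11
Step 2: h′(3.11) = 52.8126; p₂ = 3.11 − 0.01·52.8126 = 2.581874

2.581874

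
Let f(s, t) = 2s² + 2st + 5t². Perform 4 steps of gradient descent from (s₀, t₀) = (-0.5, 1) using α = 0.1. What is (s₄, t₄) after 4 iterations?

∇f = (4s + 2t, 2s + 10t)
Step 1: at (-0.5, 1), ∇f = (0, 9) → (-0.5, 1) − 0.1·(0, 9) = (-0.5, 0.1)
Step 2: at (-0.5, 0.1), ∇f = (-1.8, 0) → (-0.5, 0.1) − 0.1·(-1.8, 0) = (-0.32, 0.1)
Step 3: at (-0.32, 0.1), ∇f = (-1.08, 0.36) → (-0.32, 0.1) − 0.1·(-1.08, 0.36) = (-0.212, 0.064)
Step 4: at (-0.212, 0.064), ∇f = (-0.72, 0.216) → (-0.212, 0.064) − 0.1·(-0.72, 0.216) = (-0.14, 0.0424)

(-0.14, 0.0424)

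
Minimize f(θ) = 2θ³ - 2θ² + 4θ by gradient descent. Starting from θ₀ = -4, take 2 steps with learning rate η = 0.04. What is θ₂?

-28.098304

f′(θ) = 6θ² - 4θ + 4
Step 1: f′(-4) = 116; θ₁ = -4 − 0.04·116 = -8.64
Step 2: f′(-8.64) = 486.4576; θ₂ = -8.64 − 0.04·486.4576 = -28.098304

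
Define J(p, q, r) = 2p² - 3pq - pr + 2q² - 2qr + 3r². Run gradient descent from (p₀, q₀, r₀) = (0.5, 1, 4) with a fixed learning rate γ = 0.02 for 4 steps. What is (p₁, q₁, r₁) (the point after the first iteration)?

(0.6, 1.11, 3.57)

∇J = (4p - 3q - r, -3p + 4q - 2r, -p - 2q + 6r)
Step 1: at (0.5, 1, 4), ∇J = (-5, -5.5, 21.5) → (0.5, 1, 4) − 0.02·(-5, -5.5, 21.5) = (0.6, 1.11, 3.57)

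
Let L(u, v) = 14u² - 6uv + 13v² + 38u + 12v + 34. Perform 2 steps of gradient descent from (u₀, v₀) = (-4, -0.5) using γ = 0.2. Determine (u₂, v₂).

(-60.64, 31.26)

∇L = (28u - 6v + 38, -6u + 26v + 12)
Step 1: at (-4, -0.5), ∇L = (-71, 23) → (-4, -0.5) − 0.2·(-71, 23) = (10.2, -5.1)
Step 2: at (10.2, -5.1), ∇L = (354.2, -181.8) → (10.2, -5.1) − 0.2·(354.2, -181.8) = (-60.64, 31.26)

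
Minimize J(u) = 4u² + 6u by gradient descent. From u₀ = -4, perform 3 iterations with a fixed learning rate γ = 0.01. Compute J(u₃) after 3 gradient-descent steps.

J′(u) = 8u + 6
Step 1: J′(-4) = -26; u₁ = -4 − 0.01·(-26) = -3.74
Step 2: J′(-3.74) = -23.92; u₂ = -3.74 − 0.01·(-23.92) = -3.5008
Step 3: J′(-3.5008) = -22.0064; u₃ = -3.5008 − 0.01·(-22.0064) = -3.280736
J(-3.280736) = 23.368498806784

23.368498806784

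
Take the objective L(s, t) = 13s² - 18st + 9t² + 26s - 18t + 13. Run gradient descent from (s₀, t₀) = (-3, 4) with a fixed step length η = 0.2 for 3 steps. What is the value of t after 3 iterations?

∇L = (26s - 18t + 26, -18s + 18t - 18)
(s₁, t₁) = (-3, 4) − 0.2·(-124, 108) = (21.8, -17.6)
(s₂, t₂) = (21.8, -17.6) − 0.2·(909.6, -727.2) = (-160.12, 127.84)
(s₃, t₃) = (-160.12, 127.84) − 0.2·(-6438.24, 5165.28) = (1127.528, -905.216)
t = -905.216

-905.216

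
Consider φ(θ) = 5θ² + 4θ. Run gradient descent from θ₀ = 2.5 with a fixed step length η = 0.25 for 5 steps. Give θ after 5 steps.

φ′(θ) = 10θ + 4
Step 1: φ′(2.5) = 29; θ₁ = 2.5 − 0.25·29 = -4.75
Step 2: φ′(-4.75) = -43.5; θ₂ = -4.75 − 0.25·(-43.5) = 6.125
Step 3: φ′(6.125) = 65.25; θ₃ = 6.125 − 0.25·65.25 = -10.1875
Step 4: φ′(-10.1875) = -97.875; θ₄ = -10.1875 − 0.25·(-97.875) = 14.28125
Step 5: φ′(14.28125) = 146.8125; θ₅ = 14.28125 − 0.25·146.8125 = -22.421875

-22.421875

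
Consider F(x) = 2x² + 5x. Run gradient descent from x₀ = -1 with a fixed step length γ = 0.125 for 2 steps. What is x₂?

-1.1875

F′(x) = 4x + 5
Step 1: F′(-1) = 1; x₁ = -1 − 0.125·1 = -1.125
Step 2: F′(-1.125) = 0.5; x₂ = -1.125 − 0.125·0.5 = -1.1875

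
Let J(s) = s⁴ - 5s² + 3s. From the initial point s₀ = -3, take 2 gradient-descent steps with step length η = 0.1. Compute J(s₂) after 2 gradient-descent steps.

J′(s) = 4s³ - 10s + 3
s₁ = -3 − 0.1·(-75) = 4.5
s₂ = 4.5 − 0.1·322.5 = -27.75
J(-27.75) = 589062.69140625

589062.69140625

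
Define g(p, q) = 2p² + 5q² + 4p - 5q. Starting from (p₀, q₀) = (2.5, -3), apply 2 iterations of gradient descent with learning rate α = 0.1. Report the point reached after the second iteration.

(0.26, 0.5)

∇g = (4p + 4, 10q - 5)
Step 1: at (2.5, -3), ∇g = (14, -35) → (2.5, -3) − 0.1·(14, -35) = (1.1, 0.5)
Step 2: at (1.1, 0.5), ∇g = (8.4, 0) → (1.1, 0.5) − 0.1·(8.4, 0) = (0.26, 0.5)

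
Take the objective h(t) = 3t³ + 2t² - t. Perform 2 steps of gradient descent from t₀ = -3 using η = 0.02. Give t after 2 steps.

h′(t) = 9t² + 4t - 1
Step 1: h′(-3) = 68; t₁ = -3 − 0.02·68 = -4.36
Step 2: h′(-4.36) = 152.6464; t₂ = -4.36 − 0.02·152.6464 = -7.412928

-7.412928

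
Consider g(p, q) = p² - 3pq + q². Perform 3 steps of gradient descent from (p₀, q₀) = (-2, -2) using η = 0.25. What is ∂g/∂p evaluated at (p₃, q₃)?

3.90625

∇g = (2p - 3q, -3p + 2q)
Step 1: at (-2, -2), ∇g = (2, 2) → (-2, -2) − 0.25·(2, 2) = (-2.5, -2.5)
Step 2: at (-2.5, -2.5), ∇g = (2.5, 2.5) → (-2.5, -2.5) − 0.25·(2.5, 2.5) = (-3.125, -3.125)
Step 3: at (-3.125, -3.125), ∇g = (3.125, 3.125) → (-3.125, -3.125) − 0.25·(3.125, 3.125) = (-3.90625, -3.90625)
∂g/∂p at (-3.90625, -3.90625) = 3.90625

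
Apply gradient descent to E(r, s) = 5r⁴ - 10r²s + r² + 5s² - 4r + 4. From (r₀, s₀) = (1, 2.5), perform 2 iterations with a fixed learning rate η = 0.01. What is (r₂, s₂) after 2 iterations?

∇E = (20r³ - 20rs + 2r - 4, -10r² + 10s)
Step 1: at (1, 2.5), ∇E = (-32, 15) → (1, 2.5) − 0.01·(-32, 15) = (1.32, 2.35)
Step 2: at (1.32, 2.35), ∇E = (-17.40064, 6.076) → (1.32, 2.35) − 0.01·(-17.40064, 6.076) = (1.4940064, 2.28924)

(1.4940064, 2.28924)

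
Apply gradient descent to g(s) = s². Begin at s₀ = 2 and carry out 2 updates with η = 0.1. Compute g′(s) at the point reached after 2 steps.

2.56

g′(s) = 2s
Step 1: g′(2) = 4; s₁ = 2 − 0.1·4 = 1.6
Step 2: g′(1.6) = 3.2; s₂ = 1.6 − 0.1·3.2 = 1.28
g′(s) at (1.28) = 2.56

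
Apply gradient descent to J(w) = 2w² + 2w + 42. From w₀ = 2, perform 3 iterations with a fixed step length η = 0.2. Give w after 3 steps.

J′(w) = 4w + 2
Step 1: J′(2) = 10; w₁ = 2 − 0.2·10 = 0
Step 2: J′(0) = 2; w₂ = 0 − 0.2·2 = -0.4
Step 3: J′(-0.4) = 0.4; w₃ = -0.4 − 0.2·0.4 = -0.48

-0.48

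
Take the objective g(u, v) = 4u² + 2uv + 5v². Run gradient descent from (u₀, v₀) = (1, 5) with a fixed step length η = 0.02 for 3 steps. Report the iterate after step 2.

(0.3792, 3.1424)

∇g = (8u + 2v, 2u + 10v)
(u₁, v₁) = (1, 5) − 0.02·(18, 52) = (0.64, 3.96)
(u₂, v₂) = (0.64, 3.96) − 0.02·(13.04, 40.88) = (0.3792, 3.1424)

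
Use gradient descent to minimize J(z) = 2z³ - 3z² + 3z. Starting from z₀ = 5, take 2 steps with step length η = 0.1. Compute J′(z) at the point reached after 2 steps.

11858.448696

J′(z) = 6z² - 6z + 3
Step 1: J′(5) = 123; z₁ = 5 − 0.1·123 = -7.3
Step 2: J′(-7.3) = 366.54; z₂ = -7.3 − 0.1·366.54 = -43.954
J′(z) at (-43.954) = 11858.448696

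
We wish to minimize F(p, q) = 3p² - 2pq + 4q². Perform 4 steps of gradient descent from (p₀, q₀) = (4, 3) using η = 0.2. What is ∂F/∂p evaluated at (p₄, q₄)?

∇F = (6p - 2q, -2p + 8q)
Step 1: at (4, 3), ∇F = (18, 16) → (4, 3) − 0.2·(18, 16) = (0.4, -0.2)
Step 2: at (0.4, -0.2), ∇F = (2.8, -2.4) → (0.4, -0.2) − 0.2·(2.8, -2.4) = (-0.16, 0.28)
Step 3: at (-0.16, 0.28), ∇F = (-1.52, 2.56) → (-0.16, 0.28) − 0.2·(-1.52, 2.56) = (0.144, -0.232)
Step 4: at (0.144, -0.232), ∇F = (1.328, -2.144) → (0.144, -0.232) − 0.2·(1.328, -2.144) = (-0.1216, 0.1968)
∂F/∂p at (-0.1216, 0.1968) = -1.1232

-1.1232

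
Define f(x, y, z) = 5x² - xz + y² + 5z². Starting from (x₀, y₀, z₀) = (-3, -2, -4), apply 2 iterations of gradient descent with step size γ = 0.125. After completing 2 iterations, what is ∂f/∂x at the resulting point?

0.28125

∇f = (10x - z, 2y, -x + 10z)
Step 1: at (-3, -2, -4), ∇f = (-26, -4, -37) → (-3, -2, -4) − 0.125·(-26, -4, -37) = (0.25, -1.5, 0.625)
Step 2: at (0.25, -1.5, 0.625), ∇f = (1.875, -3, 6) → (0.25, -1.5, 0.625) − 0.125·(1.875, -3, 6) = (0.015625, -1.125, -0.125)
∂f/∂x at (0.015625, -1.125, -0.125) = 0.28125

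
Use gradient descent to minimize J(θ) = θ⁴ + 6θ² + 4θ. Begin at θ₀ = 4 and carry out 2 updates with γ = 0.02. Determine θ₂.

-0.91538432

J′(θ) = 4θ³ + 12θ + 4
θ₁ = 4 − 0.02·308 = -2.16
θ₂ = -2.16 − 0.02·(-62.230784) = -0.91538432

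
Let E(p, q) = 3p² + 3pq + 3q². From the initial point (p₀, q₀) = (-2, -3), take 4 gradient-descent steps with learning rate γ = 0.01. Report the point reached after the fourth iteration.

∇E = (6p + 3q, 3p + 6q)
Step 1: at (-2, -3), ∇E = (-21, -24) → (-2, -3) − 0.01·(-21, -24) = (-1.79, -2.76)
Step 2: at (-1.79, -2.76), ∇E = (-19.02, -21.93) → (-1.79, -2.76) − 0.01·(-19.02, -21.93) = (-1.5998, -2.5407)
Step 3: at (-1.5998, -2.5407), ∇E = (-17.2209, -20.0436) → (-1.5998, -2.5407) − 0.01·(-17.2209, -20.0436) = (-1.427591, -2.340264)
Step 4: at (-1.427591, -2.340264), ∇E = (-15.586338, -18.324357) → (-1.427591, -2.340264) − 0.01·(-15.586338, -18.324357) = (-1.27172762, -2.15702043)

(-1.27172762, -2.15702043)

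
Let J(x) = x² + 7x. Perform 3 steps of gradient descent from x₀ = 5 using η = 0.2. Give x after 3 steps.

J′(x) = 2x + 7
x₁ = 5 − 0.2·17 = 1.6
x₂ = 1.6 − 0.2·10.2 = -0.44
x₃ = -0.44 − 0.2·6.12 = -1.664

-1.664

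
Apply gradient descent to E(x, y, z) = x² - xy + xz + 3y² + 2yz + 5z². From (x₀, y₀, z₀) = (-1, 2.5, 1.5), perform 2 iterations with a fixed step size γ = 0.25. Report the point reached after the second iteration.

∇E = (2x - y + z, -x + 6y + 2z, x + 2y + 10z)
Step 1: at (-1, 2.5, 1.5), ∇E = (-3, 19, 19) → (-1, 2.5, 1.5) − 0.25·(-3, 19, 19) = (-0.25, -2.25, -3.25)
Step 2: at (-0.25, -2.25, -3.25), ∇E = (-1.5, -19.75, -37.25) → (-0.25, -2.25, -3.25) − 0.25·(-1.5, -19.75, -37.25) = (0.125, 2.6875, 6.0625)

(0.125, 2.6875, 6.0625)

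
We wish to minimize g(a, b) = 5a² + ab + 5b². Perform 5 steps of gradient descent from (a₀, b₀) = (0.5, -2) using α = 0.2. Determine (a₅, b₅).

∇g = (10a + b, a + 10b)
(a₁, b₁) = (0.5, -2) − 0.2·(3, -19.5) = (-0.1, 1.9)
(a₂, b₂) = (-0.1, 1.9) − 0.2·(0.9, 18.9) = (-0.28, -1.88)
(a₃, b₃) = (-0.28, -1.88) − 0.2·(-4.68, -19.08) = (0.656, 1.936)
(a₄, b₄) = (0.656, 1.936) − 0.2·(8.496, 20.016) = (-1.0432, -2.0672)
(a₅, b₅) = (-1.0432, -2.0672) − 0.2·(-12.4992, -21.7152) = (1.45664, 2.27584)

(1.45664, 2.27584)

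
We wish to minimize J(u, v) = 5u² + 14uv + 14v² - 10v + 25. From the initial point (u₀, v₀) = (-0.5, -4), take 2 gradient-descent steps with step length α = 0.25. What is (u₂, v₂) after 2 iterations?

(-121, -218.625)

∇J = (10u + 14v, 14u + 28v - 10)
Step 1: at (-0.5, -4), ∇J = (-61, -129) → (-0.5, -4) − 0.25·(-61, -129) = (14.75, 28.25)
Step 2: at (14.75, 28.25), ∇J = (543, 987.5) → (14.75, 28.25) − 0.25·(543, 987.5) = (-121, -218.625)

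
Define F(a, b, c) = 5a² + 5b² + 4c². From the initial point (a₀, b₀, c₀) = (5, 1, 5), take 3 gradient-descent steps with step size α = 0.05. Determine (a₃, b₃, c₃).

(0.625, 0.125, 1.08)

∇F = (10a, 10b, 8c)
Step 1: at (5, 1, 5), ∇F = (50, 10, 40) → (5, 1, 5) − 0.05·(50, 10, 40) = (2.5, 0.5, 3)
Step 2: at (2.5, 0.5, 3), ∇F = (25, 5, 24) → (2.5, 0.5, 3) − 0.05·(25, 5, 24) = (1.25, 0.25, 1.8)
Step 3: at (1.25, 0.25, 1.8), ∇F = (12.5, 2.5, 14.4) → (1.25, 0.25, 1.8) − 0.05·(12.5, 2.5, 14.4) = (0.625, 0.125, 1.08)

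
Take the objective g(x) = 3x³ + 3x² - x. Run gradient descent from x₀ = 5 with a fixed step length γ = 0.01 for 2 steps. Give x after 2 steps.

1.777756

g′(x) = 9x² + 6x - 1
x₁ = 5 − 0.01·254 = 2.46
x₂ = 2.46 − 0.01·68.2244 = 1.777756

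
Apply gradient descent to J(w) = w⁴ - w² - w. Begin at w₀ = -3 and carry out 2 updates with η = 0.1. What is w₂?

-146.7468

J′(w) = 4w³ - 2w - 1
Step 1: J′(-3) = -103; w₁ = -3 − 0.1·(-103) = 7.3
Step 2: J′(7.3) = 1540.468; w₂ = 7.3 − 0.1·1540.468 = -146.7468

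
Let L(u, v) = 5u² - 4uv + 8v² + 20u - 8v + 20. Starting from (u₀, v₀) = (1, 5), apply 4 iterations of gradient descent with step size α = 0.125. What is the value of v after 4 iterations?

∇L = (10u - 4v + 20, -4u + 16v - 8)
(u₁, v₁) = (1, 5) − 0.125·(10, 68) = (-0.25, -3.5)
(u₂, v₂) = (-0.25, -3.5) − 0.125·(31.5, -63) = (-4.1875, 4.375)
(u₃, v₃) = (-4.1875, 4.375) − 0.125·(-39.375, 78.75) = (0.734375, -5.46875)
(u₄, v₄) = (0.734375, -5.46875) − 0.125·(49.21875, -98.4375) = (-5.41796875, 6.8359375)
v = 6.8359375

6.8359375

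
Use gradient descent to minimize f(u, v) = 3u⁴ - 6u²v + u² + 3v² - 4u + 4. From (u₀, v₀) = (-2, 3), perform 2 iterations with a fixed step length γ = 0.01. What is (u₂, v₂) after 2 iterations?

∇f = (12u³ - 12uv + 2u - 4, -6u² + 6v)
(u₁, v₁) = (-2, 3) − 0.01·(-32, -6) = (-1.68, 3.06)
(u₂, v₂) = (-1.68, 3.06) − 0.01·(-2.569984, 1.4256) = (-1.65430016, 3.045744)

(-1.65430016, 3.045744)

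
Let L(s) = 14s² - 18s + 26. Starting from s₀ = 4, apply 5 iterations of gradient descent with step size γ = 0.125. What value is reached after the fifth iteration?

-327.203125

L′(s) = 28s - 18
Step 1: L′(4) = 94; s₁ = 4 − 0.125·94 = -7.75
Step 2: L′(-7.75) = -235; s₂ = -7.75 − 0.125·(-235) = 21.625
Step 3: L′(21.625) = 587.5; s₃ = 21.625 − 0.125·587.5 = -51.8125
Step 4: L′(-51.8125) = -1468.75; s₄ = -51.8125 − 0.125·(-1468.75) = 131.78125
Step 5: L′(131.78125) = 3671.875; s₅ = 131.78125 − 0.125·3671.875 = -327.203125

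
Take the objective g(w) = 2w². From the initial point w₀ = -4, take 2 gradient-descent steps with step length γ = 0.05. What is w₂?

-2.56

g′(w) = 4w
Step 1: g′(-4) = -16; w₁ = -4 − 0.05·(-16) = -3.2
Step 2: g′(-3.2) = -12.8; w₂ = -3.2 − 0.05·(-12.8) = -2.56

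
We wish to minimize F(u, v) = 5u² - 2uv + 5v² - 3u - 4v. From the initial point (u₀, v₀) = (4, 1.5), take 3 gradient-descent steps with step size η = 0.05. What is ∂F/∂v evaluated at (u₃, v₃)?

∇F = (10u - 2v - 3, -2u + 10v - 4)
Step 1: at (4, 1.5), ∇F = (34, 3) → (4, 1.5) − 0.05·(34, 3) = (2.3, 1.35)
Step 2: at (2.3, 1.35), ∇F = (17.3, 4.9) → (2.3, 1.35) − 0.05·(17.3, 4.9) = (1.435, 1.105)
Step 3: at (1.435, 1.105), ∇F = (9.14, 4.18) → (1.435, 1.105) − 0.05·(9.14, 4.18) = (0.978, 0.896)
∂F/∂v at (0.978, 0.896) = 3.004

3.004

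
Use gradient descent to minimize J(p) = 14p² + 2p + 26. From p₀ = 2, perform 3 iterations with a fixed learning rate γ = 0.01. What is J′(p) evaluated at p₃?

21.648384

J′(p) = 28p + 2
p₁ = 2 − 0.01·58 = 1.42
p₂ = 1.42 − 0.01·41.76 = 1.0024
p₃ = 1.0024 − 0.01·30.0672 = 0.701728
J′(p) at (0.701728) = 21.648384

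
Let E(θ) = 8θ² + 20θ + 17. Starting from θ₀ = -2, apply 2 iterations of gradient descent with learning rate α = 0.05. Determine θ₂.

E′(θ) = 16θ + 20
θ₁ = -2 − 0.05·(-12) = -1.4
θ₂ = -1.4 − 0.05·(-2.4) = -1.28

-1.28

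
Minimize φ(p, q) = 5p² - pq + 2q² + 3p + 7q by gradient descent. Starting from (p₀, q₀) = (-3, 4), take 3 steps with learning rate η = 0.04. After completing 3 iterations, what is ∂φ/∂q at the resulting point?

∇φ = (10p - q + 3, -p + 4q + 7)
(p₁, q₁) = (-3, 4) − 0.04·(-31, 26) = (-1.76, 2.96)
(p₂, q₂) = (-1.76, 2.96) − 0.04·(-17.56, 20.6) = (-1.0576, 2.136)
(p₃, q₃) = (-1.0576, 2.136) − 0.04·(-9.712, 16.6016) = (-0.66912, 1.471936)
∂φ/∂q at (-0.66912, 1.471936) = 13.556864

13.556864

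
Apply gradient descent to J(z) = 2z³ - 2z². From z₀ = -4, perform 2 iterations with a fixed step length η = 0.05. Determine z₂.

J′(z) = 6z² - 4z
z₁ = -4 − 0.05·112 = -9.6
z₂ = -9.6 − 0.05·591.36 = -39.168

-39.168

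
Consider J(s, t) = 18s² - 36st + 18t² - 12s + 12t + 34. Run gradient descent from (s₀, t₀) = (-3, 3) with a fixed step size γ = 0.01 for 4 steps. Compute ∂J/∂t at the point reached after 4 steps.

1.40141568

∇J = (36s - 36t - 12, -36s + 36t + 12)
(s₁, t₁) = (-3, 3) − 0.01·(-228, 228) = (-0.72, 0.72)
(s₂, t₂) = (-0.72, 0.72) − 0.01·(-63.84, 63.84) = (-0.0816, 0.0816)
(s₃, t₃) = (-0.0816, 0.0816) − 0.01·(-17.8752, 17.8752) = (0.097152, -0.097152)
(s₄, t₄) = (0.097152, -0.097152) − 0.01·(-5.005056, 5.005056) = (0.14720256, -0.14720256)
∂J/∂t at (0.14720256, -0.14720256) = 1.40141568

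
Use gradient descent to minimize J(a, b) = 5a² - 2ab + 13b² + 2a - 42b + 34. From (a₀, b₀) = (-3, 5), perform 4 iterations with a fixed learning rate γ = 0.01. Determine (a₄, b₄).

(-1.78032512, 2.50292096)

∇J = (10a - 2b + 2, -2a + 26b - 42)
Step 1: at (-3, 5), ∇J = (-38, 94) → (-3, 5) − 0.01·(-38, 94) = (-2.62, 4.06)
Step 2: at (-2.62, 4.06), ∇J = (-32.32, 68.8) → (-2.62, 4.06) − 0.01·(-32.32, 68.8) = (-2.2968, 3.372)
Step 3: at (-2.2968, 3.372), ∇J = (-27.712, 50.2656) → (-2.2968, 3.372) − 0.01·(-27.712, 50.2656) = (-2.01968, 2.869344)
Step 4: at (-2.01968, 2.869344), ∇J = (-23.935488, 36.642304) → (-2.01968, 2.869344) − 0.01·(-23.935488, 36.642304) = (-1.78032512, 2.50292096)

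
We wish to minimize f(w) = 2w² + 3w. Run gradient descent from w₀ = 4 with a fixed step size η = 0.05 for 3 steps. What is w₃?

f′(w) = 4w + 3
w₁ = 4 − 0.05·19 = 3.05
w₂ = 3.05 − 0.05·15.2 = 2.29
w₃ = 2.29 − 0.05·12.16 = 1.682

1.682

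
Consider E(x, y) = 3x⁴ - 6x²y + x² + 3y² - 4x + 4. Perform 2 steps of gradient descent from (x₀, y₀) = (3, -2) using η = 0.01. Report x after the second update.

-0.64987296

∇E = (12x³ - 12xy + 2x - 4, -6x² + 6y)
(x₁, y₁) = (3, -2) − 0.01·(398, -66) = (-0.98, -1.34)
(x₂, y₂) = (-0.98, -1.34) − 0.01·(-33.012704, -13.8024) = (-0.64987296, -1.201976)
x = -0.64987296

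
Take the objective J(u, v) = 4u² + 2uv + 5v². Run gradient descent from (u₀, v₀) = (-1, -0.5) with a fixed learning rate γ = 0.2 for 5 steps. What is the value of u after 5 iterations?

∇J = (8u + 2v, 2u + 10v)
(u₁, v₁) = (-1, -0.5) − 0.2·(-9, -7) = (0.8, 0.9)
(u₂, v₂) = (0.8, 0.9) − 0.2·(8.2, 10.6) = (-0.84, -1.22)
(u₃, v₃) = (-0.84, -1.22) − 0.2·(-9.16, -13.88) = (0.992, 1.556)
(u₄, v₄) = (0.992, 1.556) − 0.2·(11.048, 17.544) = (-1.2176, -1.9528)
(u₅, v₅) = (-1.2176, -1.9528) − 0.2·(-13.6464, -21.9632) = (1.51168, 2.43984)
u = 1.51168

1.51168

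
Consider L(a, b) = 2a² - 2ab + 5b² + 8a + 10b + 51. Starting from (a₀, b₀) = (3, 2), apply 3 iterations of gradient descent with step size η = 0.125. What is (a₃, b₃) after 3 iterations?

∇L = (4a - 2b + 8, -2a + 10b + 10)
Step 1: at (3, 2), ∇L = (16, 24) → (3, 2) − 0.125·(16, 24) = (1, -1)
Step 2: at (1, -1), ∇L = (14, -2) → (1, -1) − 0.125·(14, -2) = (-0.75, -0.75)
Step 3: at (-0.75, -0.75), ∇L = (6.5, 4) → (-0.75, -0.75) − 0.125·(6.5, 4) = (-1.5625, -1.25)

(-1.5625, -1.25)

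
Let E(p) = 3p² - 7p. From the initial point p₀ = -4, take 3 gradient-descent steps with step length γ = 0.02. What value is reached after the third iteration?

-2.354272

E′(p) = 6p - 7
p₁ = -4 − 0.02·(-31) = -3.38
p₂ = -3.38 − 0.02·(-27.28) = -2.8344
p₃ = -2.8344 − 0.02·(-24.0064) = -2.354272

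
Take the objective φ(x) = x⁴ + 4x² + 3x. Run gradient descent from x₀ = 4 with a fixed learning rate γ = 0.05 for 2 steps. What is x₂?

228.368275

φ′(x) = 4x³ + 8x + 3
x₁ = 4 − 0.05·291 = -10.55
x₂ = -10.55 − 0.05·(-4778.3655) = 228.368275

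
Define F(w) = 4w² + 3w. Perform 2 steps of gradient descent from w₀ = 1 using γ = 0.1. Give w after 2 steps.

-0.32

F′(w) = 8w + 3
Step 1: F′(1) = 11; w₁ = 1 − 0.1·11 = -0.1
Step 2: F′(-0.1) = 2.2; w₂ = -0.1 − 0.1·2.2 = -0.32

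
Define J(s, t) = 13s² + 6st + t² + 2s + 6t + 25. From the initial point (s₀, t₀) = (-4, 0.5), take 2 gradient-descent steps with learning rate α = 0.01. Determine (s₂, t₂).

∇J = (26s + 6t + 2, 6s + 2t + 6)
(s₁, t₁) = (-4, 0.5) − 0.01·(-99, -17) = (-3.01, 0.67)
(s₂, t₂) = (-3.01, 0.67) − 0.01·(-72.24, -10.72) = (-2.2876, 0.7772)

(-2.2876, 0.7772)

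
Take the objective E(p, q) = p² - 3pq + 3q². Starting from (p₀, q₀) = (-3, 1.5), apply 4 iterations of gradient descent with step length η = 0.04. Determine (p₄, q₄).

(-1.90553088, -0.2919936)

∇E = (2p - 3q, -3p + 6q)
(p₁, q₁) = (-3, 1.5) − 0.04·(-10.5, 18) = (-2.58, 0.78)
(p₂, q₂) = (-2.58, 0.78) − 0.04·(-7.5, 12.42) = (-2.28, 0.2832)
(p₃, q₃) = (-2.28, 0.2832) − 0.04·(-5.4096, 8.5392) = (-2.063616, -0.058368)
(p₄, q₄) = (-2.063616, -0.058368) − 0.04·(-3.952128, 5.84064) = (-1.90553088, -0.2919936)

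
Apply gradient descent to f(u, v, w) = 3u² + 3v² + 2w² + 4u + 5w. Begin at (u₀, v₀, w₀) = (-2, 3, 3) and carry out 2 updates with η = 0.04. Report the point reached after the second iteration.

∇f = (6u + 4, 6v, 4w + 5)
Step 1: at (-2, 3, 3), ∇f = (-8, 18, 17) → (-2, 3, 3) − 0.04·(-8, 18, 17) = (-1.68, 2.28, 2.32)
Step 2: at (-1.68, 2.28, 2.32), ∇f = (-6.08, 13.68, 14.28) → (-1.68, 2.28, 2.32) − 0.04·(-6.08, 13.68, 14.28) = (-1.4368, 1.7328, 1.7488)

(-1.4368, 1.7328, 1.7488)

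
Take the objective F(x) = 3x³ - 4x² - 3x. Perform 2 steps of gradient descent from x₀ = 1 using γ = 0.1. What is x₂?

F′(x) = 9x² - 8x - 3
x₁ = 1 − 0.1·(-2) = 1.2
x₂ = 1.2 − 0.1·0.36 = 1.164

1.164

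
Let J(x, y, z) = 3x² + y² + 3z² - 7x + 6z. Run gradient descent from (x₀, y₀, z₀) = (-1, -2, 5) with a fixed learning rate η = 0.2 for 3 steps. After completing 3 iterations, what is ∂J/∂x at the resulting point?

∇J = (6x - 7, 2y, 6z + 6)
(x₁, y₁, z₁) = (-1, -2, 5) − 0.2·(-13, -4, 36) = (1.6, -1.2, -2.2)
(x₂, y₂, z₂) = (1.6, -1.2, -2.2) − 0.2·(2.6, -2.4, -7.2) = (1.08, -0.72, -0.76)
(x₃, y₃, z₃) = (1.08, -0.72, -0.76) − 0.2·(-0.52, -1.44, 1.44) = (1.184, -0.432, -1.048)
∂J/∂x at (1.184, -0.432, -1.048) = 0.104

0.104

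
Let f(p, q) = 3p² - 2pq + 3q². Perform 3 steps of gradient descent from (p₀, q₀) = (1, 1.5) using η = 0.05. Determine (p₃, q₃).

(0.586, 0.694)

∇f = (6p - 2q, -2p + 6q)
Step 1: at (1, 1.5), ∇f = (3, 7) → (1, 1.5) − 0.05·(3, 7) = (0.85, 1.15)
Step 2: at (0.85, 1.15), ∇f = (2.8, 5.2) → (0.85, 1.15) − 0.05·(2.8, 5.2) = (0.71, 0.89)
Step 3: at (0.71, 0.89), ∇f = (2.48, 3.92) → (0.71, 0.89) − 0.05·(2.48, 3.92) = (0.586, 0.694)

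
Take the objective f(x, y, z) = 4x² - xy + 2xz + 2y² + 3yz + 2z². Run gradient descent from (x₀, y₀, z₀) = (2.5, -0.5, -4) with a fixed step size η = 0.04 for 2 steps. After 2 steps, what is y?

0.6344

∇f = (8x - y + 2z, -x + 4y + 3z, 2x + 3y + 4z)
Step 1: at (2.5, -0.5, -4), ∇f = (12.5, -16.5, -12.5) → (2.5, -0.5, -4) − 0.04·(12.5, -16.5, -12.5) = (2, 0.16, -3.5)
Step 2: at (2, 0.16, -3.5), ∇f = (8.84, -11.86, -9.52) → (2, 0.16, -3.5) − 0.04·(8.84, -11.86, -9.52) = (1.6464, 0.6344, -3.1192)
y = 0.6344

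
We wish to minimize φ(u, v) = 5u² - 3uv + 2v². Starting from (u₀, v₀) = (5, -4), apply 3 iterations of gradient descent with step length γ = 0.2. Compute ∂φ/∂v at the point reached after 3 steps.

51.088

∇φ = (10u - 3v, -3u + 4v)
(u₁, v₁) = (5, -4) − 0.2·(62, -31) = (-7.4, 2.2)
(u₂, v₂) = (-7.4, 2.2) − 0.2·(-80.6, 31) = (8.72, -4)
(u₃, v₃) = (8.72, -4) − 0.2·(99.2, -42.16) = (-11.12, 4.432)
∂φ/∂v at (-11.12, 4.432) = 51.088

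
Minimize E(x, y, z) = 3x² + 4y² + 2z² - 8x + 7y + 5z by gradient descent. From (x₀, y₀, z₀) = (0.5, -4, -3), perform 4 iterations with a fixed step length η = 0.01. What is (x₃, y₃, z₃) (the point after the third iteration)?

∇E = (6x - 8, 8y + 7, 4z + 5)
(x₁, y₁, z₁) = (0.5, -4, -3) − 0.01·(-5, -25, -7) = (0.55, -3.75, -2.93)
(x₂, y₂, z₂) = (0.55, -3.75, -2.93) − 0.01·(-4.7, -23, -6.72) = (0.597, -3.52, -2.8628)
(x₃, y₃, z₃) = (0.597, -3.52, -2.8628) − 0.01·(-4.418, -21.16, -6.4512) = (0.64118, -3.3084, -2.798288)

(0.64118, -3.3084, -2.798288)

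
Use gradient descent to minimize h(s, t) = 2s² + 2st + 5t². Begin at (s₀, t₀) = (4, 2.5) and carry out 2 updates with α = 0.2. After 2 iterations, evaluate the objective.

105.858

∇h = (4s + 2t, 2s + 10t)
Step 1: at (4, 2.5), ∇h = (21, 33) → (4, 2.5) − 0.2·(21, 33) = (-0.2, -4.1)
Step 2: at (-0.2, -4.1), ∇h = (-9, -41.4) → (-0.2, -4.1) − 0.2·(-9, -41.4) = (1.6, 4.18)
h(1.6, 4.18) = 105.858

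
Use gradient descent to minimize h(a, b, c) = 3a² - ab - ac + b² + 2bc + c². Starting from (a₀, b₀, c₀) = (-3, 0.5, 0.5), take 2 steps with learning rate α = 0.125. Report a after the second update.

-0.1875

∇h = (6a - b - c, -a + 2b + 2c, -a + 2b + 2c)
Step 1: at (-3, 0.5, 0.5), ∇h = (-19, 5, 5) → (-3, 0.5, 0.5) − 0.125·(-19, 5, 5) = (-0.625, -0.125, -0.125)
Step 2: at (-0.625, -0.125, -0.125), ∇h = (-3.5, 0.125, 0.125) → (-0.625, -0.125, -0.125) − 0.125·(-3.5, 0.125, 0.125) = (-0.1875, -0.140625, -0.140625)
a = -0.1875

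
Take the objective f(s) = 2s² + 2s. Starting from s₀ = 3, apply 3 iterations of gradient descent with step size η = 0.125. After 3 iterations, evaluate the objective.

-0.1171875

f′(s) = 4s + 2
Step 1: f′(3) = 14; s₁ = 3 − 0.125·14 = 1.25
Step 2: f′(1.25) = 7; s₂ = 1.25 − 0.125·7 = 0.375
Step 3: f′(0.375) = 3.5; s₃ = 0.375 − 0.125·3.5 = -0.0625
f(-0.0625) = -0.1171875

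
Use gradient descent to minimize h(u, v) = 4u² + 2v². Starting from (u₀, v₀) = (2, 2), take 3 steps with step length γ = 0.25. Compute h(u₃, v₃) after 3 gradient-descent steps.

∇h = (8u, 4v)
(u₁, v₁) = (2, 2) − 0.25·(16, 8) = (-2, 0)
(u₂, v₂) = (-2, 0) − 0.25·(-16, 0) = (2, 0)
(u₃, v₃) = (2, 0) − 0.25·(16, 0) = (-2, 0)
h(-2, 0) = 16

16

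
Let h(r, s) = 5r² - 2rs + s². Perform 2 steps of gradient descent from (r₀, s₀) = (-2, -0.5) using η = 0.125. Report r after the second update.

-0.3125

∇h = (10r - 2s, -2r + 2s)
Step 1: at (-2, -0.5), ∇h = (-19, 3) → (-2, -0.5) − 0.125·(-19, 3) = (0.375, -0.875)
Step 2: at (0.375, -0.875), ∇h = (5.5, -2.5) → (0.375, -0.875) − 0.125·(5.5, -2.5) = (-0.3125, -0.5625)
r = -0.3125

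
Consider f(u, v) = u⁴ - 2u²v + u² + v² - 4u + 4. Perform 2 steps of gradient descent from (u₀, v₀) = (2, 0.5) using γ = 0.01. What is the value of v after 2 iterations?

∇f = (4u³ - 4uv + 2u - 4, -2u² + 2v)
Step 1: at (2, 0.5), ∇f = (28, -7) → (2, 0.5) − 0.01·(28, -7) = (1.72, 0.57)
Step 2: at (1.72, 0.57), ∇f = (15.872192, -4.7768) → (1.72, 0.57) − 0.01·(15.872192, -4.7768) = (1.56127808, 0.617768)
v = 0.617768

0.617768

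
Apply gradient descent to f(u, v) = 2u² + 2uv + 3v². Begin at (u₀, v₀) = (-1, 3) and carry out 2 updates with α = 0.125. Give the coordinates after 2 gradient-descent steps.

∇f = (4u + 2v, 2u + 6v)
(u₁, v₁) = (-1, 3) − 0.125·(2, 16) = (-1.25, 1)
(u₂, v₂) = (-1.25, 1) − 0.125·(-3, 3.5) = (-0.875, 0.5625)

(-0.875, 0.5625)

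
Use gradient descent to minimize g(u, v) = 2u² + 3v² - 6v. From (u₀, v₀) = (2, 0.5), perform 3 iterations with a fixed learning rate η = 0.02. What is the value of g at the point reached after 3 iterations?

2.19914307584

∇g = (4u, 6v - 6)
Step 1: at (2, 0.5), ∇g = (8, -3) → (2, 0.5) − 0.02·(8, -3) = (1.84, 0.56)
Step 2: at (1.84, 0.56), ∇g = (7.36, -2.64) → (1.84, 0.56) − 0.02·(7.36, -2.64) = (1.6928, 0.6128)
Step 3: at (1.6928, 0.6128), ∇g = (6.7712, -2.3232) → (1.6928, 0.6128) − 0.02·(6.7712, -2.3232) = (1.557376, 0.659264)
g(1.557376, 0.659264) = 2.19914307584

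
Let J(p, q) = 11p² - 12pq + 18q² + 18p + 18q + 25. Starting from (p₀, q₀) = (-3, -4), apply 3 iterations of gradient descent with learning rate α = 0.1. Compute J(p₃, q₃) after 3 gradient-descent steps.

∇J = (22p - 12q + 18, -12p + 36q + 18)
(p₁, q₁) = (-3, -4) − 0.1·(0, -90) = (-3, 5)
(p₂, q₂) = (-3, 5) − 0.1·(-108, 234) = (7.8, -18.4)
(p₃, q₃) = (7.8, -18.4) − 0.1·(410.4, -738) = (-33.24, 55.4)
J(-33.24, 55.4) = 89920.5856

89920.5856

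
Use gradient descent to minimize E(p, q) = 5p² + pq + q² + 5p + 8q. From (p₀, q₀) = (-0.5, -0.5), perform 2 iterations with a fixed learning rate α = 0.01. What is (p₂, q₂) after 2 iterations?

(-0.48985, -0.62875)

∇E = (10p + q + 5, p + 2q + 8)
Step 1: at (-0.5, -0.5), ∇E = (-0.5, 6.5) → (-0.5, -0.5) − 0.01·(-0.5, 6.5) = (-0.495, -0.565)
Step 2: at (-0.495, -0.565), ∇E = (-0.515, 6.375) → (-0.495, -0.565) − 0.01·(-0.515, 6.375) = (-0.48985, -0.62875)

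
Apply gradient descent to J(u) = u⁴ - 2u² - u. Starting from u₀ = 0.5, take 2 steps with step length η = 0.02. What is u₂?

J′(u) = 4u³ - 4u - 1
u₁ = 0.5 − 0.02·(-2.5) = 0.55
u₂ = 0.55 − 0.02·(-2.5345) = 0.60069

0.60069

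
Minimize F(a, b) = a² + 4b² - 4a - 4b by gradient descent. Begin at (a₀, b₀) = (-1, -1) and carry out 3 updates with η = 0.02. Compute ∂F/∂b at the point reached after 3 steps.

∇F = (2a - 4, 8b - 4)
Step 1: at (-1, -1), ∇F = (-6, -12) → (-1, -1) − 0.02·(-6, -12) = (-0.88, -0.76)
Step 2: at (-0.88, -0.76), ∇F = (-5.76, -10.08) → (-0.88, -0.76) − 0.02·(-5.76, -10.08) = (-0.7648, -0.5584)
Step 3: at (-0.7648, -0.5584), ∇F = (-5.5296, -8.4672) → (-0.7648, -0.5584) − 0.02·(-5.5296, -8.4672) = (-0.654208, -0.389056)
∂F/∂b at (-0.654208, -0.389056) = -7.112448

-7.112448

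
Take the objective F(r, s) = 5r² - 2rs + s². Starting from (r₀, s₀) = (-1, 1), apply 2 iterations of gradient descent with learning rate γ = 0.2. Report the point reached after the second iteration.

∇F = (10r - 2s, -2r + 2s)
Step 1: at (-1, 1), ∇F = (-12, 4) → (-1, 1) − 0.2·(-12, 4) = (1.4, 0.2)
Step 2: at (1.4, 0.2), ∇F = (13.6, -2.4) → (1.4, 0.2) − 0.2·(13.6, -2.4) = (-1.32, 0.68)

(-1.32, 0.68)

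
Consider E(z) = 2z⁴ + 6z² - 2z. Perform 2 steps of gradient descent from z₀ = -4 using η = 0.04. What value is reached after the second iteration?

E′(z) = 8z³ + 12z - 2
Step 1: E′(-4) = -562; z₁ = -4 − 0.04·(-562) = 18.48
Step 2: E′(18.48) = 50708.657536; z₂ = 18.48 − 0.04·50708.657536 = -2009.86630144

-2009.86630144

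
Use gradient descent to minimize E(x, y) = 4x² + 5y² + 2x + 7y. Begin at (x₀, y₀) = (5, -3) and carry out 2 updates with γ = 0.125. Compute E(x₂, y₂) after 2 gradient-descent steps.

-2.5966796875

∇E = (8x + 2, 10y + 7)
Step 1: at (5, -3), ∇E = (42, -23) → (5, -3) − 0.125·(42, -23) = (-0.25, -0.125)
Step 2: at (-0.25, -0.125), ∇E = (0, 5.75) → (-0.25, -0.125) − 0.125·(0, 5.75) = (-0.25, -0.84375)
E(-0.25, -0.84375) = -2.5966796875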